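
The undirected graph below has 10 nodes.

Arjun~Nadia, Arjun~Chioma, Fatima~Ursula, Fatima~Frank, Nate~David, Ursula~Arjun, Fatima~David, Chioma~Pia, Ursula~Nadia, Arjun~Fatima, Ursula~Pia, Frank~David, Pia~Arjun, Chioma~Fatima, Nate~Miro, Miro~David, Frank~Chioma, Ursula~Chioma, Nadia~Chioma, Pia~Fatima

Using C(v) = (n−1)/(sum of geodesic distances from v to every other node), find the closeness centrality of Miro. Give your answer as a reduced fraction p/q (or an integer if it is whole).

9/22

Distances from Miro: Arjun:3, Chioma:3, David:1, Fatima:2, Frank:2, Nadia:4, Nate:1, Pia:3, Ursula:3. Sum = 22.
n = 10, so closeness = 9/22.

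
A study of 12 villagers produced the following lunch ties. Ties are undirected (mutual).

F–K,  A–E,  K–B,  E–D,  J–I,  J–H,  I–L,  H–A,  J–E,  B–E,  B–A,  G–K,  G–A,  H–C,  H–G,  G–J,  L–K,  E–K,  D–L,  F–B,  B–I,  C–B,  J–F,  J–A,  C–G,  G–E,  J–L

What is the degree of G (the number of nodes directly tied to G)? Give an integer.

G is directly tied to A, C, E, H, J, and K. That is 6 neighbors, so the degree of G is 6.

6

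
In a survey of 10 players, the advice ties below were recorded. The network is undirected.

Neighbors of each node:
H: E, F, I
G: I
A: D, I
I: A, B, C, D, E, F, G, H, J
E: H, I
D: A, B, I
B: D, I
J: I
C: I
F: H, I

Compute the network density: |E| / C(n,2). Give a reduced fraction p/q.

13/45

There are 13 edges and 10 nodes, so the maximum possible is C(10,2) = 45.
Density = 13/45.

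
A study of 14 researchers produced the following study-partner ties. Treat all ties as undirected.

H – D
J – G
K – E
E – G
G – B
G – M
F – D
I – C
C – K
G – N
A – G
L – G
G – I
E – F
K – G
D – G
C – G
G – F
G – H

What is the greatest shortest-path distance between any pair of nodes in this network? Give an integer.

Eccentricity of each node (its greatest distance to any other): A:2, B:2, C:2, D:2, E:2, F:2, G:1, H:2, I:2, J:2, K:2, L:2, M:2, N:2.
The maximum eccentricity is 2, realized for instance by the pair C–J via C – G – J. So the diameter is 2.

2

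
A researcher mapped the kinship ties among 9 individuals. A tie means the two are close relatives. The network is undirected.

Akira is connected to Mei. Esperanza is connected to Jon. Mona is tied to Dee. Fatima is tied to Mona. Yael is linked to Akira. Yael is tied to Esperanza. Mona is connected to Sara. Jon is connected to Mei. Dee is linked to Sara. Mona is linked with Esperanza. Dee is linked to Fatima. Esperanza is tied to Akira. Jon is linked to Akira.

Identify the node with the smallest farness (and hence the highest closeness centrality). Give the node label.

Esperanza

Farness (sum of distances to all others) for each node — Akira:15, Dee:18, Esperanza:12, Fatima:19, Jon:16, Mei:21, Mona:13, Sara:19, Yael:17.
The smallest farness is 12, for Esperanza, so Esperanza has the highest closeness.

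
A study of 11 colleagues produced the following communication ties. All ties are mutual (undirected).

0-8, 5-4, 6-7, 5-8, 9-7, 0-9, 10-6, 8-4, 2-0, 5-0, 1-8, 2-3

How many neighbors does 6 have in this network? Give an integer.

2

6 is directly tied to 7 and 10. That is 2 neighbors, so the degree of 6 is 2.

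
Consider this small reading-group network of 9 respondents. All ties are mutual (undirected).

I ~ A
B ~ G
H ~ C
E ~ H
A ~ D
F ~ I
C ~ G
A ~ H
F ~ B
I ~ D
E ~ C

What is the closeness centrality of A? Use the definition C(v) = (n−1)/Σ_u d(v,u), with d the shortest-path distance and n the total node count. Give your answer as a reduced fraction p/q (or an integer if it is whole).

8/15

Distances from A: B:3, C:2, D:1, E:2, F:2, G:3, H:1, I:1. Sum = 15.
n = 9, so closeness = 8/15.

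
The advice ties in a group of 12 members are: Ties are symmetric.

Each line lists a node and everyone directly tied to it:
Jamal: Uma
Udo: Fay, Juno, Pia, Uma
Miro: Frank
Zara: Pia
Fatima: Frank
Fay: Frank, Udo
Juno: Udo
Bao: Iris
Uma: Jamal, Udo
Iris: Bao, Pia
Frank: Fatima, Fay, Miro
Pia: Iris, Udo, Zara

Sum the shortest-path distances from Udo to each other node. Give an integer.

Distances from Udo: Bao:3, Fatima:3, Fay:1, Frank:2, Iris:2, Jamal:2, Juno:1, Miro:3, Pia:1, Uma:1, Zara:2.
Sum = 3 + 3 + 1 + 2 + 2 + 2 + 1 + 3 + 1 + 1 + 2 = 21.

21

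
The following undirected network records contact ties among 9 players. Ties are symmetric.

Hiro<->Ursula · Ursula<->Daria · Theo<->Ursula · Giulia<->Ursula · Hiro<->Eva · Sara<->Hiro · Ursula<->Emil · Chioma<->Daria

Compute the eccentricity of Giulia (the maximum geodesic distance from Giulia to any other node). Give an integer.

3

Distances from Giulia: Chioma:3, Daria:2, Emil:2, Eva:3, Hiro:2, Sara:3, Theo:2, Ursula:1.
The largest is 3 (to Chioma, Sara, and Eva), so the eccentricity of Giulia is 3.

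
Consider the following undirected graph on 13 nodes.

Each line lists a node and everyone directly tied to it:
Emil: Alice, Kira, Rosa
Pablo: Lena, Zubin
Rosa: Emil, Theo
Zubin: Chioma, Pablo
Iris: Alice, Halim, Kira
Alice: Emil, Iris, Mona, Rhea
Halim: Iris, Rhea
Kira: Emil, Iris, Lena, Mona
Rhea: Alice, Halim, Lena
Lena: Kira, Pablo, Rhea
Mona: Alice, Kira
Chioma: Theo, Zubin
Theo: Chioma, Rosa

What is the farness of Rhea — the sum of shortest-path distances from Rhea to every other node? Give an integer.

27

Distances from Rhea: Alice:1, Chioma:4, Emil:2, Halim:1, Iris:2, Kira:2, Lena:1, Mona:2, Pablo:2, Rosa:3, Theo:4, Zubin:3.
Sum = 1 + 4 + 2 + 1 + 2 + 2 + 1 + 2 + 2 + 3 + 4 + 3 = 27.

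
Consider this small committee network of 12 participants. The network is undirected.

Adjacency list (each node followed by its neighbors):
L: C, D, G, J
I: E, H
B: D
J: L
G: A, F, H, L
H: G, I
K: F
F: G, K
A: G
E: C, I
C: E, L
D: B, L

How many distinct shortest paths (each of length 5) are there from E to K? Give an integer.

The shortest distance is 5. The length-5 paths are: E–C–L–G–F–K; E–I–H–G–F–K.
That gives 2 distinct shortest paths.

2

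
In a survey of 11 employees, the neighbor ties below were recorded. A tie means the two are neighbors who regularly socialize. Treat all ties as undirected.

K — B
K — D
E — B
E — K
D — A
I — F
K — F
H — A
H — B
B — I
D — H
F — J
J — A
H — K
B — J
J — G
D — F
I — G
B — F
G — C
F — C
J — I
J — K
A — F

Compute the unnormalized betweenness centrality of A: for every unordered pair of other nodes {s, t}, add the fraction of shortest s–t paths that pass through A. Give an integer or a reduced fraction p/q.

97/60

Pairs whose geodesics pass through A — G–D: 1/5; G–H: 1/4; D–J: 1/3; J–H: 1/3; F–H: 1/4; C–H: 1/4.
All other pairs contribute 0.
Summing the contributions gives betweenness(A) = 97/60.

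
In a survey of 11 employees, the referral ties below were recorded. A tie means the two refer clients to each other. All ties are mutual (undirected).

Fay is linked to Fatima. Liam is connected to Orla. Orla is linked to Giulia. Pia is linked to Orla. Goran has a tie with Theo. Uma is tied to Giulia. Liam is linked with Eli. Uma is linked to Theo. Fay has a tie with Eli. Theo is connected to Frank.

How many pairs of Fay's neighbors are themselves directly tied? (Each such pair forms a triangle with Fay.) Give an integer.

0

Fay's neighbors are Eli and Fatima, but none of them are tied to each other, so no triangle contains Fay.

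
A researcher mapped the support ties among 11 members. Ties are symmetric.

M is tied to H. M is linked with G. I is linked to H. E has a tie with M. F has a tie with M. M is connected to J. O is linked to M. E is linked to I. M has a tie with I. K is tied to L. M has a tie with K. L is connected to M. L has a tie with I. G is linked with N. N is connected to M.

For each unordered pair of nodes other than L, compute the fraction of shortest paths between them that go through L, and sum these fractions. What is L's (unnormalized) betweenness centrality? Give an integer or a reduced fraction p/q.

Pairs whose geodesics pass through L — K–I: 1/2.
All other pairs contribute 0.
Summing the contributions gives betweenness(L) = 1/2.

1/2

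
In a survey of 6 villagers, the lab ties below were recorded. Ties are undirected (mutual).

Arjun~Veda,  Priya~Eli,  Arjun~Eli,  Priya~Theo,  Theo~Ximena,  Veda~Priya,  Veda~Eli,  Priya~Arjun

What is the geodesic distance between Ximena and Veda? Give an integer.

One shortest route is Ximena – Theo – Priya – Veda, which uses 3 edges, and at distance 2 from Ximena we only reach {Priya}, which does not include Veda. So d(Ximena,Veda) = 3.

3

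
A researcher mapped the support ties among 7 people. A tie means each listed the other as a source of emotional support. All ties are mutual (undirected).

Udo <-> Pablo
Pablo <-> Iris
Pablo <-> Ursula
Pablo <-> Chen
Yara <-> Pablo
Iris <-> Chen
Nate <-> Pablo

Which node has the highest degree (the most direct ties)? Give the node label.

Degrees — Chen:2, Iris:2, Nate:1, Pablo:6, Udo:1, Ursula:1, Yara:1.
The maximum is 6, attained only by Pablo.

Pablo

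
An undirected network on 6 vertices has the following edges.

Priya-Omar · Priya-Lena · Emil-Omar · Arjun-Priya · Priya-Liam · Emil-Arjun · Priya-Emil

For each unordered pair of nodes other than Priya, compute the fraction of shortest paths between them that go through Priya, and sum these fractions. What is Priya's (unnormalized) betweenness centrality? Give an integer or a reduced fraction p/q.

Pairs whose geodesics pass through Priya — Emil–Lena: 1; Emil–Liam: 1; Omar–Lena: 1; Omar–Arjun: 1/2; Omar–Liam: 1; Lena–Arjun: 1; Lena–Liam: 1; Arjun–Liam: 1.
All other pairs contribute 0.
Summing the contributions gives betweenness(Priya) = 15/2.

15/2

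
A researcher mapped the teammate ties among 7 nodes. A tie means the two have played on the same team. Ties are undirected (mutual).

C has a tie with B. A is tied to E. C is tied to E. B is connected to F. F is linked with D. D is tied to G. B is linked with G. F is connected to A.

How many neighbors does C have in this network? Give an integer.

C is directly tied to B and E. That is 2 neighbors, so the degree of C is 2.

2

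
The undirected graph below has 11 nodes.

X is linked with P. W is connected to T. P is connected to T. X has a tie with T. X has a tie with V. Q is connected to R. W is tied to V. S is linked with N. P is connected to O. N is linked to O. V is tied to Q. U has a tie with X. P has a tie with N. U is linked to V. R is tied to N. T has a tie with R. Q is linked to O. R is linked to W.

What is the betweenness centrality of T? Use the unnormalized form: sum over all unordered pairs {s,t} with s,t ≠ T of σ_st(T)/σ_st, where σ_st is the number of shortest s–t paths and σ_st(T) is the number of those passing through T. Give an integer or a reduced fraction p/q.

Pairs whose geodesics pass through T — W–X: 1/2; W–P: 1; W–O: 1/4; U–R: 1/3; X–R: 1; P–R: 1/2.
All other pairs contribute 0.
Summing the contributions gives betweenness(T) = 43/12.

43/12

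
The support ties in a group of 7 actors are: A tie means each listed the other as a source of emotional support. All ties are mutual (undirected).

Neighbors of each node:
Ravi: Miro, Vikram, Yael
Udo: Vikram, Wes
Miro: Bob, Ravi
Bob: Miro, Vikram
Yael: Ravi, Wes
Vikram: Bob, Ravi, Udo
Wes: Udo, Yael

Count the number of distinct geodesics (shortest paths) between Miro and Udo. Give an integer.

The shortest distance is 3. The length-3 paths are: Miro–Ravi–Vikram–Udo; Miro–Bob–Vikram–Udo.
That gives 2 distinct shortest paths.

2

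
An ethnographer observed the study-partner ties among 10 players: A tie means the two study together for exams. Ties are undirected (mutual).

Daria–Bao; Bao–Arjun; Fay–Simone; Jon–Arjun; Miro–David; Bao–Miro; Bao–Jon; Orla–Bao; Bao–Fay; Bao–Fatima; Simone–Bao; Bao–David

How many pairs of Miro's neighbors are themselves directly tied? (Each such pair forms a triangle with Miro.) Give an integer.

Miro's neighbors: Bao and David.
Neighbor pairs that are themselves tied: Miro–Bao–David. Each forms one triangle with Miro, for 1 in total.

1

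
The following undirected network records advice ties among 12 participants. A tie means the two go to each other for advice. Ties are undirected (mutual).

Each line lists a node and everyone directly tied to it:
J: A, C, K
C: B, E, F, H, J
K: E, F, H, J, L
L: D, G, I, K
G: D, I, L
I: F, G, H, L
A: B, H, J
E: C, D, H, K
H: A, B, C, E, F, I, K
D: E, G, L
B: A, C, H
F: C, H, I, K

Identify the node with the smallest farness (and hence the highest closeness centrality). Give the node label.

Farness (sum of distances to all others) for each node — A:22, B:22, C:19, D:23, E:18, F:19, G:23, H:15, I:19, J:22, K:17, L:21.
The smallest farness is 15, for H, so H has the highest closeness.

H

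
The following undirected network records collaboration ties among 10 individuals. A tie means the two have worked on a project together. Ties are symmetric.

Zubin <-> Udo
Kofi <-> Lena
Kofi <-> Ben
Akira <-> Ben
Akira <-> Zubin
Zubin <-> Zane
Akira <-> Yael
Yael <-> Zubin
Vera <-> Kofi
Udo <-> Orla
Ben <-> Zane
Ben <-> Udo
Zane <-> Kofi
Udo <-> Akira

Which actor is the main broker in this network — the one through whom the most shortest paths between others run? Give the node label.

Unnormalized betweenness of each node: Akira:23/6, Ben:12, Kofi:15, Lena:0, Orla:0, Udo:25/3, Vera:0, Yael:0, Zane:29/6, Zubin:5.
Kofi has the largest value, 15, making it the main broker — the node through which the most shortest paths run.

Kofi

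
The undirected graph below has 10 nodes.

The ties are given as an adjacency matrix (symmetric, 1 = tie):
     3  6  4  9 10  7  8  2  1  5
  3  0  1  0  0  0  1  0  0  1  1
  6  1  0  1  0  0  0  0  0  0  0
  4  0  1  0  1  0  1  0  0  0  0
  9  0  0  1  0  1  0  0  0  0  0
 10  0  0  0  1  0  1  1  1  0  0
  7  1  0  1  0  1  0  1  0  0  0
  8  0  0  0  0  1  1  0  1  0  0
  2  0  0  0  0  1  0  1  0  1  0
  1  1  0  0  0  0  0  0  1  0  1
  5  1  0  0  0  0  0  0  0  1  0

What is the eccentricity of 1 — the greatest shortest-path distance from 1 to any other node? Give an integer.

Distances from 1: 2:1, 3:1, 4:3, 5:1, 6:2, 7:2, 8:2, 9:3, 10:2.
The largest is 3 (to 4 and 9), so the eccentricity of 1 is 3.

3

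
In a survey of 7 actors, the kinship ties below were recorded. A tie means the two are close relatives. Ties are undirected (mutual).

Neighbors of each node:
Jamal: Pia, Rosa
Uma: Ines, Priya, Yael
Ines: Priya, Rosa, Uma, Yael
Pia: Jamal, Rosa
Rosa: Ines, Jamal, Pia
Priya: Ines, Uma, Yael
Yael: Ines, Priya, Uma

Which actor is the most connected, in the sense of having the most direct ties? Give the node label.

Ines

Degrees — Ines:4, Jamal:2, Pia:2, Priya:3, Rosa:3, Uma:3, Yael:3.
The maximum is 4, attained only by Ines.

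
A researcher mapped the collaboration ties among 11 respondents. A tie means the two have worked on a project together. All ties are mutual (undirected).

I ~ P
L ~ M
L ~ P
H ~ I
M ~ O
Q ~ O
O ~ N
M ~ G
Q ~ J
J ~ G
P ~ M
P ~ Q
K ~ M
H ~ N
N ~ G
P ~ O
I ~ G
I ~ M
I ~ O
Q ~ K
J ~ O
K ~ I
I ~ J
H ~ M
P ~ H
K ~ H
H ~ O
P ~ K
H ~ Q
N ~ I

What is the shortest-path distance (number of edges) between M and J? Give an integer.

One shortest route is M – O – J, which uses 2 edges, and M and J are not directly tied, so nothing shorter exists. So d(M,J) = 2.

2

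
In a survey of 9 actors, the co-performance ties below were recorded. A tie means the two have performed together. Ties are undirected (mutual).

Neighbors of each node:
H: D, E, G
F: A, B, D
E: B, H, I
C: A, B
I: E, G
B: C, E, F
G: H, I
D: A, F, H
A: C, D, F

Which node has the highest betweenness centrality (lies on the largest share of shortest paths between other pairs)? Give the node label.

Unnormalized betweenness of each node: A:7/3, B:41/6, C:13/12, D:17/3, E:95/12, F:25/12, G:5/4, H:15/2, I:4/3.
E has the largest value, 95/12, making it the main broker — the node through which the most shortest paths run.

E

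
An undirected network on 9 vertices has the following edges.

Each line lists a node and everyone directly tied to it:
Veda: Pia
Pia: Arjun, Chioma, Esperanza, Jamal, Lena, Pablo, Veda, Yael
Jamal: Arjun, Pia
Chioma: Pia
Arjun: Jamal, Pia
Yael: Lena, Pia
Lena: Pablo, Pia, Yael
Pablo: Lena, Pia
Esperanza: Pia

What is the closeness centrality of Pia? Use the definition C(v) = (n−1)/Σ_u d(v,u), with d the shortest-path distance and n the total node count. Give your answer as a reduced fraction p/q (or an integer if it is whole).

1

Distances from Pia: Arjun:1, Chioma:1, Esperanza:1, Jamal:1, Lena:1, Pablo:1, Veda:1, Yael:1. Sum = 8.
n = 9, so closeness = 8/8 = 1.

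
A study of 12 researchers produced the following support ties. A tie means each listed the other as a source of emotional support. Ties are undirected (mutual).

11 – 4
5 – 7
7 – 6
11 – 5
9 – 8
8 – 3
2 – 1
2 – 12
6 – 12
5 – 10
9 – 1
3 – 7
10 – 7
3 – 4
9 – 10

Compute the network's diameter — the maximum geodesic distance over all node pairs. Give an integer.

5

Eccentricity of each node (its greatest distance to any other): 1:4, 2:5, 3:4, 4:5, 5:4, 6:3, 7:3, 8:4, 9:3, 10:3, 11:5, 12:4.
The maximum eccentricity is 5, realized for instance by the pair 2–4 via 2 – 12 – 6 – 7 – 3 – 4. So the diameter is 5.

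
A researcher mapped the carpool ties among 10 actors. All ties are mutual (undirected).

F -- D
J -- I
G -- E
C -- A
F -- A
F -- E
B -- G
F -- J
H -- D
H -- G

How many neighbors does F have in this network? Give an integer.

4

F is directly tied to A, D, E, and J. That is 4 neighbors, so the degree of F is 4.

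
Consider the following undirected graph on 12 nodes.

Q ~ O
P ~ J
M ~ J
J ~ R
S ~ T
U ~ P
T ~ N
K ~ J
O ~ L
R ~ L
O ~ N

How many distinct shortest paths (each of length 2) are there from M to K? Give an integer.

The shortest distance is 2, and the only length-2 path is M–J–K. So there is exactly 1 shortest path.

1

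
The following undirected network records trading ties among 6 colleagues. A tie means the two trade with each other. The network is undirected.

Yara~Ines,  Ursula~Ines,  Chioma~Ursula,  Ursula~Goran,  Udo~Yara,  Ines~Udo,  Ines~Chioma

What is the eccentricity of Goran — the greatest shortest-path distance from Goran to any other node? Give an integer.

Distances from Goran: Chioma:2, Ines:2, Udo:3, Ursula:1, Yara:3.
The largest is 3 (to Udo and Yara), so the eccentricity of Goran is 3.

3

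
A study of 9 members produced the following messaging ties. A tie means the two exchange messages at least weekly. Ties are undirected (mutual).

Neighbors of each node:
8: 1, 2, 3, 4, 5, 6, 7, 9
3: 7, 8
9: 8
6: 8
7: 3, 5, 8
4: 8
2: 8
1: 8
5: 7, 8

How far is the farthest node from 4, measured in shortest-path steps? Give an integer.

Distances from 4: 1:2, 2:2, 3:2, 5:2, 6:2, 7:2, 8:1, 9:2.
The largest is 2 (to 2, 9, 7, 1, 5, 6, and 3), so the eccentricity of 4 is 2.

2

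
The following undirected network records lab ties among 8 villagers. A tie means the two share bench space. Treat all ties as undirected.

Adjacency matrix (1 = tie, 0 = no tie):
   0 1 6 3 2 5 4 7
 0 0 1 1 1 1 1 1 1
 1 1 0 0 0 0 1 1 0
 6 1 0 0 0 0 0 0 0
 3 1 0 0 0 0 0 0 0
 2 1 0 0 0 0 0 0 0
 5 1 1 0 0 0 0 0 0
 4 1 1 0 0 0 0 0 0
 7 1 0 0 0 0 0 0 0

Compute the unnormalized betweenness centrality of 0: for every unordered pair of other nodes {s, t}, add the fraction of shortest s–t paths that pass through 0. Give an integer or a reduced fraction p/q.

Pairs whose geodesics pass through 0 — 1–6: 1; 1–3: 1; 1–2: 1; 1–7: 1; 6–3: 1; 6–2: 1; 6–5: 1; 6–4: 1; 6–7: 1; 3–2: 1; 3–5: 1; 3–4: 1; 3–7: 1; 2–5: 1 … (+5 more pairs).
All other pairs contribute 0.
Summing the contributions gives betweenness(0) = 37/2.

37/2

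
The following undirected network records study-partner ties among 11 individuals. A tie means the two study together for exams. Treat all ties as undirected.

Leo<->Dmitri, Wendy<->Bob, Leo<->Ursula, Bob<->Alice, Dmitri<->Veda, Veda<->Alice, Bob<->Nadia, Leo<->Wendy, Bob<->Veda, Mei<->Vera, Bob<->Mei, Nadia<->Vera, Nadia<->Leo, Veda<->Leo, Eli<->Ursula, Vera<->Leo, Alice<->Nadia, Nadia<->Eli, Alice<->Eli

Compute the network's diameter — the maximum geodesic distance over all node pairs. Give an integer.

3

Eccentricity of each node (its greatest distance to any other): Alice:2, Bob:3, Dmitri:3, Eli:3, Leo:2, Mei:3, Nadia:2, Ursula:3, Veda:2, Vera:2, Wendy:3.
The maximum eccentricity is 3, realized for instance by the pair Dmitri–Mei via Dmitri – Leo – Vera – Mei. So the diameter is 3.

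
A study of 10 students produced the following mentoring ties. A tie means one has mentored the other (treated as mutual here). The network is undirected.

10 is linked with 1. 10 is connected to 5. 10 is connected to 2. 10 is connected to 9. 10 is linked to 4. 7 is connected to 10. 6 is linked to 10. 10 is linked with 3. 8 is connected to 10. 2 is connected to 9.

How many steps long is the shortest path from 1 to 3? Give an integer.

2

One shortest route is 1 – 10 – 3, which uses 2 edges, and 1 and 3 are not directly tied, so nothing shorter exists. So d(1,3) = 2.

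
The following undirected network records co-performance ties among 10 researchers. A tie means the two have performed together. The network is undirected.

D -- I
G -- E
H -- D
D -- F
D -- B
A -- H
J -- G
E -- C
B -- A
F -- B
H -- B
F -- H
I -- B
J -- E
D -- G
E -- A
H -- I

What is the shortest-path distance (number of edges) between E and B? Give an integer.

2

One shortest route is E – A – B, which uses 2 edges, and E and B are not directly tied, so nothing shorter exists. So d(E,B) = 2.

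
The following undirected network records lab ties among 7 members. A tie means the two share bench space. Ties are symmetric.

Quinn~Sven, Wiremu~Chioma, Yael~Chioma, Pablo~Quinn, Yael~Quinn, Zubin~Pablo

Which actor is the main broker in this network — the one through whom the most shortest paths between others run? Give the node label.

Unnormalized betweenness of each node: Chioma:5, Pablo:5, Quinn:11, Sven:0, Wiremu:0, Yael:8, Zubin:0.
Quinn has the largest value, 11, making it the main broker — the node through which the most shortest paths run.

Quinn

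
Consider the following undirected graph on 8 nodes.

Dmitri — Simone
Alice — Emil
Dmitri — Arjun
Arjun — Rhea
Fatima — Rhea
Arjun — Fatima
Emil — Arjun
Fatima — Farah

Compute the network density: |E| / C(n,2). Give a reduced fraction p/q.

2/7

There are 8 edges and 8 nodes, so the maximum possible is C(8,2) = 28.
Density = 8/28 = 2/7.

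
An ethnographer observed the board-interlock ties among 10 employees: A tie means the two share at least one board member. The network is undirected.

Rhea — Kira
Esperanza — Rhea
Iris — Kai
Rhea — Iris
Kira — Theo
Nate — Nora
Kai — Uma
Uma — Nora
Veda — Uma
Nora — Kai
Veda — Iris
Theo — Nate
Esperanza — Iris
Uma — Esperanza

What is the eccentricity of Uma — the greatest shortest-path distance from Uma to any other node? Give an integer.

Distances from Uma: Esperanza:1, Iris:2, Kai:1, Kira:3, Nate:2, Nora:1, Rhea:2, Theo:3, Veda:1.
The largest is 3 (to Theo and Kira), so the eccentricity of Uma is 3.

3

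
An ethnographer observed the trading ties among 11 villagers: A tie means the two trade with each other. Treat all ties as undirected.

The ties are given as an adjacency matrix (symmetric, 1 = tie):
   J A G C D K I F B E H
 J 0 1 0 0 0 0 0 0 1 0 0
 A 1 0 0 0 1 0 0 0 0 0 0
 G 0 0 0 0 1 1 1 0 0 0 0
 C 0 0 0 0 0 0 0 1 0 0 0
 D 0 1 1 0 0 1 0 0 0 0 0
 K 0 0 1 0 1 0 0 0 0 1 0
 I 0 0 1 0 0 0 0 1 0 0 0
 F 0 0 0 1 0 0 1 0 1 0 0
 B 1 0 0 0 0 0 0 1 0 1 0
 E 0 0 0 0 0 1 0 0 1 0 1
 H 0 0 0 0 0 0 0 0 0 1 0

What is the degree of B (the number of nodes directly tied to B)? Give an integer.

B is directly tied to E, F, and J. That is 3 neighbors, so the degree of B is 3.

3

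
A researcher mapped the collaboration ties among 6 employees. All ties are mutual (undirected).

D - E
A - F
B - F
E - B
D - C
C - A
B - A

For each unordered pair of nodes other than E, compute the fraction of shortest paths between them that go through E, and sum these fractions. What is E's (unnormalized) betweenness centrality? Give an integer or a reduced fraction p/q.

Pairs whose geodesics pass through E — F–D: 1/2; B–D: 1.
All other pairs contribute 0.
Summing the contributions gives betweenness(E) = 3/2.

3/2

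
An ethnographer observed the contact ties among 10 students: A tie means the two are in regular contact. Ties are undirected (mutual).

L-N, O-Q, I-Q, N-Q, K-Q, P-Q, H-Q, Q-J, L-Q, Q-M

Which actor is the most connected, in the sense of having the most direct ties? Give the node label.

Q

Degrees — H:1, I:1, J:1, K:1, L:2, M:1, N:2, O:1, P:1, Q:9.
The maximum is 9, attained only by Q.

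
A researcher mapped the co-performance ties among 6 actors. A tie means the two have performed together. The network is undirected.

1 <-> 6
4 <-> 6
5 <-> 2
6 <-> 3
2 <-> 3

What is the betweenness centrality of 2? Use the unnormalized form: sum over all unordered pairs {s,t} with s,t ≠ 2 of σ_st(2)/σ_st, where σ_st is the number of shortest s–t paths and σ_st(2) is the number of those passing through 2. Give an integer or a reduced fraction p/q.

Pairs whose geodesics pass through 2 — 4–5: 1; 3–5: 1; 6–5: 1; 5–1: 1.
All other pairs contribute 0.
Summing the contributions gives betweenness(2) = 4.

4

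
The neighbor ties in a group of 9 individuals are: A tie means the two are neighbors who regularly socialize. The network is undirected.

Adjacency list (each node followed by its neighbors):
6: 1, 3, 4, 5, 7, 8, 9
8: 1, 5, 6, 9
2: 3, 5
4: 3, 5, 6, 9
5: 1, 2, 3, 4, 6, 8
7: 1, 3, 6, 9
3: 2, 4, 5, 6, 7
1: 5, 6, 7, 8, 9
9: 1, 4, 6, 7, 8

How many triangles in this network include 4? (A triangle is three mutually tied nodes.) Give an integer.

4

4's neighbors: 3, 5, 6, and 9.
Neighbor pairs that are themselves tied: 4–3–5; 4–3–6; 4–5–6; 4–6–9. Each forms one triangle with 4, for 4 in total.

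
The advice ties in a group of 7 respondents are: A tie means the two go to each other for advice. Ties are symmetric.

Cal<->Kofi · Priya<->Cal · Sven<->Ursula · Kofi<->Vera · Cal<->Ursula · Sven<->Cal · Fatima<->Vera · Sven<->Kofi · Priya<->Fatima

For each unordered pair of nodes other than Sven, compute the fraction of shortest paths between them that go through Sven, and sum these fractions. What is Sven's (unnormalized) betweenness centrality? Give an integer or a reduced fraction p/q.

Pairs whose geodesics pass through Sven — Kofi–Ursula: 1/2; Ursula–Vera: 1/2.
All other pairs contribute 0.
Summing the contributions gives betweenness(Sven) = 1.

1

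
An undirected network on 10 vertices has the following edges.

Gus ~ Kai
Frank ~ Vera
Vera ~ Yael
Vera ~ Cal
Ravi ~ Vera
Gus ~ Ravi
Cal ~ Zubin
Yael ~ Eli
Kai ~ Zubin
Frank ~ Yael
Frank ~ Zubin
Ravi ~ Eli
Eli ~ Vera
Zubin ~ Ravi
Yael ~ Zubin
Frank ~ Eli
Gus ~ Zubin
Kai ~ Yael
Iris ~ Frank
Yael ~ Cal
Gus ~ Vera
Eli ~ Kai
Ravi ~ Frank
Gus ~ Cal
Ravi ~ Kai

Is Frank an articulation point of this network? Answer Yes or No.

Yes

Removing Frank leaves {Cal, Eli, Gus, Kai, Ravi, Vera, Yael, and Zubin} with no path to {Iris}, so the network splits into 2 components. Frank is a cut vertex.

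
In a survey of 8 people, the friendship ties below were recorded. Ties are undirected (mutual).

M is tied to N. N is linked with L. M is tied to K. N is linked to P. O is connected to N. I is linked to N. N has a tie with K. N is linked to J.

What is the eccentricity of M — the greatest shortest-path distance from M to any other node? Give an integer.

2

Distances from M: I:2, J:2, K:1, L:2, N:1, O:2, P:2.
The largest is 2 (to I, L, O, P, and J), so the eccentricity of M is 2.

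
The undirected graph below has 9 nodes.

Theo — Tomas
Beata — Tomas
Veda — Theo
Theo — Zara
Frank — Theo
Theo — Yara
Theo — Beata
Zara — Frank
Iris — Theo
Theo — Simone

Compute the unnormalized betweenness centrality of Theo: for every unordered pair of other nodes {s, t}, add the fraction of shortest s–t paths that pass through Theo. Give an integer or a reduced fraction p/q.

Pairs whose geodesics pass through Theo — Tomas–Iris: 1; Tomas–Frank: 1; Tomas–Yara: 1; Tomas–Simone: 1; Tomas–Zara: 1; Tomas–Veda: 1; Iris–Frank: 1; Iris–Beata: 1; Iris–Yara: 1; Iris–Simone: 1; Iris–Zara: 1; Iris–Veda: 1; Frank–Beata: 1; Frank–Yara: 1 … (+12 more pairs).
All other pairs contribute 0.
Summing the contributions gives betweenness(Theo) = 26.

26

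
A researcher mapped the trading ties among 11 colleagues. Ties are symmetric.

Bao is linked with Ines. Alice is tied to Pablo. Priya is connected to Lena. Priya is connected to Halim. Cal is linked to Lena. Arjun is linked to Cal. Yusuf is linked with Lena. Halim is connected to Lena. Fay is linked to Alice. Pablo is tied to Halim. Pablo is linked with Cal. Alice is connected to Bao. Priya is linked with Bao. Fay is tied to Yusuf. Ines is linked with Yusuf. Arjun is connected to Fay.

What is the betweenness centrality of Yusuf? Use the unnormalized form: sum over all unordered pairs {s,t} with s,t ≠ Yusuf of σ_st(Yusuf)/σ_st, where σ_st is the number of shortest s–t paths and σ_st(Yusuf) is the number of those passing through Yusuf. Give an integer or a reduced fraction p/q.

Pairs whose geodesics pass through Yusuf — Cal–Ines: 1; Arjun–Ines: 1; Fay–Ines: 1; Fay–Lena: 1; Fay–Priya: 1/2; Fay–Halim: 1/2; Alice–Lena: 1/4; Ines–Lena: 1; Ines–Halim: 1/2.
All other pairs contribute 0.
Summing the contributions gives betweenness(Yusuf) = 27/4.

27/4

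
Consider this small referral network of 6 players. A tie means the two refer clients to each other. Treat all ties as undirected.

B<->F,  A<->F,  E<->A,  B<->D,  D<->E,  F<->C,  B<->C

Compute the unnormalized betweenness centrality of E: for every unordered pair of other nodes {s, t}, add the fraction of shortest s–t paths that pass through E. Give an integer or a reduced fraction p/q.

Pairs whose geodesics pass through E — A–D: 1.
All other pairs contribute 0.
Summing the contributions gives betweenness(E) = 1.

1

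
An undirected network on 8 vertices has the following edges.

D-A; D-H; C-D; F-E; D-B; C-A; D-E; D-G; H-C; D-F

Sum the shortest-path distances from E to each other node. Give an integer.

12

Distances from E: A:2, B:2, C:2, D:1, F:1, G:2, H:2.
Sum = 2 + 2 + 2 + 1 + 1 + 2 + 2 = 12.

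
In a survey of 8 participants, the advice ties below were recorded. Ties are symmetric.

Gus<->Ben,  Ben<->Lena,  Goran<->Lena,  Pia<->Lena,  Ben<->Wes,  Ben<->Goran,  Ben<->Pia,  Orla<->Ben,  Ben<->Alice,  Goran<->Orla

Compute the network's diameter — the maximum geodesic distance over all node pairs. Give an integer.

Eccentricity of each node (its greatest distance to any other): Alice:2, Ben:1, Goran:2, Gus:2, Lena:2, Orla:2, Pia:2, Wes:2.
The maximum eccentricity is 2, realized for instance by the pair Alice–Goran via Alice – Ben – Goran. So the diameter is 2.

2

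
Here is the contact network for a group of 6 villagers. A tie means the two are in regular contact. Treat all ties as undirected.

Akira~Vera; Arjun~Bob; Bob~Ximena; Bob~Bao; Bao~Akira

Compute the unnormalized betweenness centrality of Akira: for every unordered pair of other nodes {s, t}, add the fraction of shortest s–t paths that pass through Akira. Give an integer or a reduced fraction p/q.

4

Pairs whose geodesics pass through Akira — Ximena–Vera: 1; Arjun–Vera: 1; Bao–Vera: 1; Bob–Vera: 1.
All other pairs contribute 0.
Summing the contributions gives betweenness(Akira) = 4.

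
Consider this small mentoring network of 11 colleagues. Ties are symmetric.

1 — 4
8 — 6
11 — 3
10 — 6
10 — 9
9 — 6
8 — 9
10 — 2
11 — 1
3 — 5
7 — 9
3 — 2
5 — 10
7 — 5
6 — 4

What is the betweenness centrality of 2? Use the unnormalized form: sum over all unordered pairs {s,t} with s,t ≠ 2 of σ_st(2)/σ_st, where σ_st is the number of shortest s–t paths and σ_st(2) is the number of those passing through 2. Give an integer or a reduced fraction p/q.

Pairs whose geodesics pass through 2 — 10–11: 1/2; 10–3: 1/2; 9–11: 1/4; 9–3: 1/3; 8–3: 2/5; 6–3: 1/2.
All other pairs contribute 0.
Summing the contributions gives betweenness(2) = 149/60.

149/60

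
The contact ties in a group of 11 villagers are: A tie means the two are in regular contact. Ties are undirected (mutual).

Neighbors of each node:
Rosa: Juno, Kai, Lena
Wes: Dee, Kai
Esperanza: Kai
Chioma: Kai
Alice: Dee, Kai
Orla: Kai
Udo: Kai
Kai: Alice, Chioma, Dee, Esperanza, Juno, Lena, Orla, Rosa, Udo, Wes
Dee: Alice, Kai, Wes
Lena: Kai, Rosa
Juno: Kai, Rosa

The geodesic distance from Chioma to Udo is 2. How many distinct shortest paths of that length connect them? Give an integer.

1

The shortest distance is 2, and the only length-2 path is Chioma–Kai–Udo. So there is exactly 1 shortest path.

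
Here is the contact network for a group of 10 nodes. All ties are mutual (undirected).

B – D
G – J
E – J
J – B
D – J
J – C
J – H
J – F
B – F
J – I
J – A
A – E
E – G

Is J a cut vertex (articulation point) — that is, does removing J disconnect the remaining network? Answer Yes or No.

Yes

Removing J leaves {A, E, and G} with no path to {B, D, and F}, so the network splits into 5 components. J is a cut vertex.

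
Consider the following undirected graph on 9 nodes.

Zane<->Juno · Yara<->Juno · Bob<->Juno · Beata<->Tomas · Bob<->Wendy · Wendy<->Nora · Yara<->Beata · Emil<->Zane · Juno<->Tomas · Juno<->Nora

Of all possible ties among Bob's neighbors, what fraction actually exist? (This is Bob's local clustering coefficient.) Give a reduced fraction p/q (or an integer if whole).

0

Bob's neighbors: Juno and Wendy (k = 2).
Possible neighbor pairs: C(2,2) = 1. Edges among them: none → e = 0.
Clustering(Bob) = 0/1.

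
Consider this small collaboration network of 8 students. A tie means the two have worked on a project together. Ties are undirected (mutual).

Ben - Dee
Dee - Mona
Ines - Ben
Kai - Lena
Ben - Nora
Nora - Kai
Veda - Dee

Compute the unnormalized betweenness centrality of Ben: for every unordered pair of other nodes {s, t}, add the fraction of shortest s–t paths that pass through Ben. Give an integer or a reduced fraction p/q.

Pairs whose geodesics pass through Ben — Nora–Veda: 1; Nora–Mona: 1; Nora–Dee: 1; Nora–Ines: 1; Kai–Veda: 1; Kai–Mona: 1; Kai–Dee: 1; Kai–Ines: 1; Veda–Ines: 1; Veda–Lena: 1; Mona–Ines: 1; Mona–Lena: 1; Dee–Ines: 1; Dee–Lena: 1 … (+1 more pairs).
All other pairs contribute 0.
Summing the contributions gives betweenness(Ben) = 15.

15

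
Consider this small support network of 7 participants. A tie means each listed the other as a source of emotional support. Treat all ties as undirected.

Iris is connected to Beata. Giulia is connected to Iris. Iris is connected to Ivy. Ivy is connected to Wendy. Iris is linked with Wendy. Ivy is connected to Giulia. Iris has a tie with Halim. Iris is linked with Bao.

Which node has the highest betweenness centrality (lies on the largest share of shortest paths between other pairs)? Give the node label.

Iris

Unnormalized betweenness of each node: Bao:0, Beata:0, Giulia:0, Halim:0, Iris:25/2, Ivy:1/2, Wendy:0.
Iris has the largest value, 25/2, making it the main broker — the node through which the most shortest paths run.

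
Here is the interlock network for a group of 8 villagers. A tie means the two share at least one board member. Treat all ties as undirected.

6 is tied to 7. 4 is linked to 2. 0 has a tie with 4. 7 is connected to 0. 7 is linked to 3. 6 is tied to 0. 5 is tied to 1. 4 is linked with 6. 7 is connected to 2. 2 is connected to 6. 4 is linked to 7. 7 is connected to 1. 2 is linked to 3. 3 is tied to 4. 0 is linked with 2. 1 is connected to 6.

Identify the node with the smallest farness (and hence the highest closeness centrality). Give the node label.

Farness (sum of distances to all others) for each node — 0:11, 1:11, 2:10, 3:12, 4:10, 5:17, 6:9, 7:8.
The smallest farness is 8, for 7, so 7 has the highest closeness.

7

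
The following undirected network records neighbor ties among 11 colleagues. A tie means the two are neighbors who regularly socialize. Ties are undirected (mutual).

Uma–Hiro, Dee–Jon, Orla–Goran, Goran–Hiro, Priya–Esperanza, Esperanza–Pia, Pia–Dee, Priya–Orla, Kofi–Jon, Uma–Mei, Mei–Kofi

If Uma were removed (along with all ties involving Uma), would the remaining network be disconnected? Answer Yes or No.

Even without Uma, every remaining node can still reach every other (the residual graph is connected), so Uma is not a cut vertex.

No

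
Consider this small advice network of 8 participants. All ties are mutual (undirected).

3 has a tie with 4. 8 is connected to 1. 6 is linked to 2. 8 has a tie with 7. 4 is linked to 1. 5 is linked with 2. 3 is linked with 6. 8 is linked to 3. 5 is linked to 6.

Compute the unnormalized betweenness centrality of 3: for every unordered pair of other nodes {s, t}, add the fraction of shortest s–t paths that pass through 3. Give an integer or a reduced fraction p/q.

13

Pairs whose geodesics pass through 3 — 6–1: 2/2; 6–4: 1; 6–7: 1; 6–8: 1; 2–1: 2/2; 2–4: 1; 2–7: 1; 2–8: 1; 5–1: 2/2; 5–4: 1; 5–7: 1; 5–8: 1; 4–7: 1/2; 4–8: 1/2.
All other pairs contribute 0.
Summing the contributions gives betweenness(3) = 13.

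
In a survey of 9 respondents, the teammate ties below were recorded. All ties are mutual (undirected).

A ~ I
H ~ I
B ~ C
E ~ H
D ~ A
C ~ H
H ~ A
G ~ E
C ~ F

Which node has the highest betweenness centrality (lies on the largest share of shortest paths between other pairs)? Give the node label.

Unnormalized betweenness of each node: A:7, B:0, C:13, D:0, E:7, F:0, G:0, H:21, I:0.
H has the largest value, 21, making it the main broker — the node through which the most shortest paths run.

H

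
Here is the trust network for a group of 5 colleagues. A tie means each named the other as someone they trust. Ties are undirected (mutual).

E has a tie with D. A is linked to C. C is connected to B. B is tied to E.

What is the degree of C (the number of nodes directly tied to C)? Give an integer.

C is directly tied to A and B. That is 2 neighbors, so the degree of C is 2.

2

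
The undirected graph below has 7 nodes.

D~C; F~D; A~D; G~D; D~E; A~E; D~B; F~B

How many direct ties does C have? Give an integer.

1

C is directly tied to D. That is 1 neighbor, so the degree of C is 1.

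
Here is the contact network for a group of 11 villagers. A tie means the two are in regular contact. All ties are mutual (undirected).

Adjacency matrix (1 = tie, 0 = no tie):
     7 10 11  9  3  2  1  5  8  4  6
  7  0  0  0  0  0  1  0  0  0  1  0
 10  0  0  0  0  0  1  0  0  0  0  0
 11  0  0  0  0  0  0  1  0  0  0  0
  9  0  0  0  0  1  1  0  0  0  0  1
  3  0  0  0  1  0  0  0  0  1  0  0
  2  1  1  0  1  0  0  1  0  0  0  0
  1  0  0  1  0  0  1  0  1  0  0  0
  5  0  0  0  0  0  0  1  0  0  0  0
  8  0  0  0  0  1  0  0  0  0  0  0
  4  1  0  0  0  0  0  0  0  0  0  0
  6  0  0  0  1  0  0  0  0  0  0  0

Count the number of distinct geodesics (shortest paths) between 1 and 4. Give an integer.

The shortest distance is 3, and the only length-3 path is 1–2–7–4. So there is exactly 1 shortest path.

1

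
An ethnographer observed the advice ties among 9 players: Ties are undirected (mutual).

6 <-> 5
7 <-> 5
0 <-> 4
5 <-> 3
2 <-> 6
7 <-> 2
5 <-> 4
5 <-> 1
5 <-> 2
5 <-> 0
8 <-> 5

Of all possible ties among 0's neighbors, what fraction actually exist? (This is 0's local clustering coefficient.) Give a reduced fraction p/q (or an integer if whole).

1

0's neighbors: 4 and 5 (k = 2).
Possible neighbor pairs: C(2,2) = 1. Edges among them: 4–5 → e = 1.
Clustering(0) = 1/1.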